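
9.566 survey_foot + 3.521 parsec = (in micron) 1.086e+23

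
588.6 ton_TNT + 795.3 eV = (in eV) 1.537e+31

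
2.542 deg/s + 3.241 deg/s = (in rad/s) 0.1009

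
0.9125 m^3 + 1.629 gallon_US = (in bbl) 5.778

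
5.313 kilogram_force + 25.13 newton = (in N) 77.23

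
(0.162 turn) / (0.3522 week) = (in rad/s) 4.779e-06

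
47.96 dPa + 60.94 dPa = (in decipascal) 108.9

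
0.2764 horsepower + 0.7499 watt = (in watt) 206.9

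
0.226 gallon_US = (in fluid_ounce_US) 28.93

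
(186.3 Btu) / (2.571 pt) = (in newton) 2.167e+08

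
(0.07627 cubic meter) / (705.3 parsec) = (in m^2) 3.505e-21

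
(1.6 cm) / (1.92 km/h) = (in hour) 8.333e-06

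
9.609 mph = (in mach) 0.01262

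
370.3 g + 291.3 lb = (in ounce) 4674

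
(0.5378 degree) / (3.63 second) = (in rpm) 0.02469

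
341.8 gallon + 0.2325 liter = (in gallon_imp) 284.7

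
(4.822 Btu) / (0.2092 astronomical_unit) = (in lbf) 3.655e-08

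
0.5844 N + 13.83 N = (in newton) 14.41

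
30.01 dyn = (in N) 0.0003001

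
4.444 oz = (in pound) 0.2777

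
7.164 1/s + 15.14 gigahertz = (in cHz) 1.514e+12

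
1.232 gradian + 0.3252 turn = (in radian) 2.063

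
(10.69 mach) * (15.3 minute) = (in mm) 3.341e+09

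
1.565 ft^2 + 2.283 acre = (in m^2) 9239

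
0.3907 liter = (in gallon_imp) 0.08594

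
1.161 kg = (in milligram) 1.161e+06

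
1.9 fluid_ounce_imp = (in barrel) 0.0003396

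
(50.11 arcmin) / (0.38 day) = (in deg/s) 2.544e-05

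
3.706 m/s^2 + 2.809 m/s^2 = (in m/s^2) 6.515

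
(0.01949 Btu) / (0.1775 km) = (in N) 0.1158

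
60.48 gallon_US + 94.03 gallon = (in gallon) 154.5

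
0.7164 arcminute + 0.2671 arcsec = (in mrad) 0.2097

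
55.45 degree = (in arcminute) 3327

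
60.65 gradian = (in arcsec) 1.965e+05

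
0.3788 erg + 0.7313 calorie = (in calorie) 0.7313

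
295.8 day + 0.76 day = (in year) 0.8125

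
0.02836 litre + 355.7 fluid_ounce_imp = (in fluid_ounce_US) 342.7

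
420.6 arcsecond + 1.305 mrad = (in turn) 0.0005322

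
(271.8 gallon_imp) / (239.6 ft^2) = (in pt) 157.4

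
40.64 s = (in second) 40.64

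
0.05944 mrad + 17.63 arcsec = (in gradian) 0.009225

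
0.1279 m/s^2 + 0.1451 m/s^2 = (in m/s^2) 0.273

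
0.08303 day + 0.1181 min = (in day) 0.08311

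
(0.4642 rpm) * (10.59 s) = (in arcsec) 1.062e+05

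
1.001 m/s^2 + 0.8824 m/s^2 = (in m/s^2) 1.883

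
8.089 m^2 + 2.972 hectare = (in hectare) 2.973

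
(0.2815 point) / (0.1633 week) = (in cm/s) 1.005e-07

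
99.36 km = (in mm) 9.936e+07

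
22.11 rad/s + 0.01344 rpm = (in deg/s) 1267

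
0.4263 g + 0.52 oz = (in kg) 0.01517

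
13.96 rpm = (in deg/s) 83.76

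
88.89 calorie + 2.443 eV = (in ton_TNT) 8.889e-08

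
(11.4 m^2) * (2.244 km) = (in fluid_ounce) 8.65e+08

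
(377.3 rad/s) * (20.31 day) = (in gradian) 4.215e+10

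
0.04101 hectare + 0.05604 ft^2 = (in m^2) 410.1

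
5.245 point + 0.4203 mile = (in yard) 739.7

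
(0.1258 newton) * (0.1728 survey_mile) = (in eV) 2.184e+20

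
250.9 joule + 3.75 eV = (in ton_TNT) 5.997e-08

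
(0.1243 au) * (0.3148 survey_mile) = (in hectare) 9.421e+08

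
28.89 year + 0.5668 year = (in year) 29.46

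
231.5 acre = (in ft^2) 1.008e+07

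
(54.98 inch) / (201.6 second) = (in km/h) 0.02494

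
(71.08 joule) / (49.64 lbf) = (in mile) 0.0002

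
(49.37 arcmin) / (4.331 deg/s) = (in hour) 5.277e-05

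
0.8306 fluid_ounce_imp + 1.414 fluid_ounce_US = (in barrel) 0.0004115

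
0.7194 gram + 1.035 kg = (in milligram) 1.036e+06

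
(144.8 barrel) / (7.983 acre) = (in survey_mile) 4.428e-07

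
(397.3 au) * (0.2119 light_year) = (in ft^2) 1.283e+30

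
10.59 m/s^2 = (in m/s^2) 10.59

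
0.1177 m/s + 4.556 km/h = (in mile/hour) 3.094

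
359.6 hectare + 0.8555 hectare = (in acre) 890.7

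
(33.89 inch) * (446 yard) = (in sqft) 3779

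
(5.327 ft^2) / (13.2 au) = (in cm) 2.506e-11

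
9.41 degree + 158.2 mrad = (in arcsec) 6.651e+04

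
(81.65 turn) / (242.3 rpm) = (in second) 20.22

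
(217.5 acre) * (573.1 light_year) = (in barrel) 3.002e+25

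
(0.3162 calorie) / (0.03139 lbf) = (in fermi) 9.475e+15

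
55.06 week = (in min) 5.55e+05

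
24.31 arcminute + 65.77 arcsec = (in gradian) 0.4705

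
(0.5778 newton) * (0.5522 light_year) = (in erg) 3.019e+22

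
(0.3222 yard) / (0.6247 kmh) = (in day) 1.965e-05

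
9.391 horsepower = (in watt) 7003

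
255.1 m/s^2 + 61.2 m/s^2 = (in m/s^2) 316.3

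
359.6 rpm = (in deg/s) 2158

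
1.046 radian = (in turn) 0.1665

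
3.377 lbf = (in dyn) 1.502e+06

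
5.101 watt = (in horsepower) 0.006841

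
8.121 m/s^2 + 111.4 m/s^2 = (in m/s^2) 119.5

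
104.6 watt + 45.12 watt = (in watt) 149.7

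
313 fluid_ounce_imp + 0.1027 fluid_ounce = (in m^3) 0.008896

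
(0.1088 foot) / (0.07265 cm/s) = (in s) 45.65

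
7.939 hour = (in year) 0.0009063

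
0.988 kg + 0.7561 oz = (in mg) 1.009e+06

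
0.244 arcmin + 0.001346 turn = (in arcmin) 29.32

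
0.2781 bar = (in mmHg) 208.6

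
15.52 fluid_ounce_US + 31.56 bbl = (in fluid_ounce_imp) 1.766e+05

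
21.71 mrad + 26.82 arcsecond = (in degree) 1.251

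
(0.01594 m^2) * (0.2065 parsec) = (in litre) 1.016e+17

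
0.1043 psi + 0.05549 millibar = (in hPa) 7.247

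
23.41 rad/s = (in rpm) 223.5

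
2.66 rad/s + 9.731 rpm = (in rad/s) 3.679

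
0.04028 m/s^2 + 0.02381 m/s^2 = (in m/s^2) 0.06409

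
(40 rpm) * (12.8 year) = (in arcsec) 3.488e+14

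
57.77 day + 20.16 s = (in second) 4.991e+06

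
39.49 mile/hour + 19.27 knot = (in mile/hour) 61.67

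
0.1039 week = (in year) 0.001993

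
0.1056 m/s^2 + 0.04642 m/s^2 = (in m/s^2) 0.152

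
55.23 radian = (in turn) 8.79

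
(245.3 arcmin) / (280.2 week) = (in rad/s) 4.211e-10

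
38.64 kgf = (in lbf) 85.19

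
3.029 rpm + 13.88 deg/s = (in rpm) 5.342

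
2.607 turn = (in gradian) 1043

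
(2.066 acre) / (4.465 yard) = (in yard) 2240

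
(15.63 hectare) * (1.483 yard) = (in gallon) 5.599e+07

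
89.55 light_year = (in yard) 9.265e+17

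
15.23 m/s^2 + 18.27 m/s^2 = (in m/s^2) 33.5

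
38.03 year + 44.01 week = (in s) 1.226e+09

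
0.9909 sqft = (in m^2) 0.09206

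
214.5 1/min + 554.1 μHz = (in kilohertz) 0.003576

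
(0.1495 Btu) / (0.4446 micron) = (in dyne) 3.548e+13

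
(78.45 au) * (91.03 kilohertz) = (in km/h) 3.846e+18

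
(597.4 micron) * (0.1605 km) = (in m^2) 0.09588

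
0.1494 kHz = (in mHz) 1.494e+05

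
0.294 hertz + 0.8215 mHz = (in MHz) 2.948e-07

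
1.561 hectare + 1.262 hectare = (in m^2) 2.823e+04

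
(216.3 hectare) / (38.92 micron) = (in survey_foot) 1.823e+11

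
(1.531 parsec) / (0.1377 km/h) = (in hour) 3.431e+14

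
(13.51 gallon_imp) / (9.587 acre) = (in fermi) 1.583e+09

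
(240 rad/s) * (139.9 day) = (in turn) 4.617e+08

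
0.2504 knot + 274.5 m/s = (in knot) 533.8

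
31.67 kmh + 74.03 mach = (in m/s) 2.522e+04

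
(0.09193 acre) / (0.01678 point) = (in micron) 6.285e+13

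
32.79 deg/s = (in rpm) 5.465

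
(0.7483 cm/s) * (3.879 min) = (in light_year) 1.841e-16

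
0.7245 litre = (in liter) 0.7245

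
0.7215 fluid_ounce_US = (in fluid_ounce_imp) 0.751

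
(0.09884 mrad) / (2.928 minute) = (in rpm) 5.373e-06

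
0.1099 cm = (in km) 1.099e-06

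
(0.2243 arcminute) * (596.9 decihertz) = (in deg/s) 0.2231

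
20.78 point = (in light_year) 7.749e-19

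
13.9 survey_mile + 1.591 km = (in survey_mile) 14.89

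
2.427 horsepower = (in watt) 1810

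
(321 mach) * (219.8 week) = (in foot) 4.767e+13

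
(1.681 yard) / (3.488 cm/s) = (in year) 1.397e-06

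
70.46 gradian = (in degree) 63.41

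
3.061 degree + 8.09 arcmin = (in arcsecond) 1.15e+04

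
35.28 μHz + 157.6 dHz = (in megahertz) 1.576e-05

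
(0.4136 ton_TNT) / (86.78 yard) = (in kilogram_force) 2.224e+06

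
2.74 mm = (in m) 0.00274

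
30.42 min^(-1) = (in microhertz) 5.07e+05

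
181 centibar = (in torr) 1358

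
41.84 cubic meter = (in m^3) 41.84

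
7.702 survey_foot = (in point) 6655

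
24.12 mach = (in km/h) 2.957e+04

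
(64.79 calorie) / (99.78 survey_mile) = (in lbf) 0.0003795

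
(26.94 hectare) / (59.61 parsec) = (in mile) 9.101e-17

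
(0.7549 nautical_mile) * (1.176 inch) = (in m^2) 41.76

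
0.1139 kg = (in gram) 113.9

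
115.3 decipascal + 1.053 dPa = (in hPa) 0.1164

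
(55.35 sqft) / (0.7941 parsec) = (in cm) 2.099e-14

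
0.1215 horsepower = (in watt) 90.6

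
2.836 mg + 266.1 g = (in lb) 0.5867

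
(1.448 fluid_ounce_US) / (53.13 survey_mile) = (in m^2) 5.008e-10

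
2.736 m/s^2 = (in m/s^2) 2.736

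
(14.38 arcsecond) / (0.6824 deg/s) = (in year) 1.856e-10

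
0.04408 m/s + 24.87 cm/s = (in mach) 0.0008599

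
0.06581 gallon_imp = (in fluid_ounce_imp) 10.53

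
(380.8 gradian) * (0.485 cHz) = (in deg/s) 1.662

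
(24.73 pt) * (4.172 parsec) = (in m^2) 1.123e+15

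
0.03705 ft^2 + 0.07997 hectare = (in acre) 0.1976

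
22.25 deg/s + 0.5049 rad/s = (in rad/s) 0.8932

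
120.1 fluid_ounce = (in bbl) 0.02234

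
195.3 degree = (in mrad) 3409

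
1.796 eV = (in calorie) 6.877e-20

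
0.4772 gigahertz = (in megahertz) 477.2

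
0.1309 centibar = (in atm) 0.001292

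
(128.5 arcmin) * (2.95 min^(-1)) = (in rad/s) 0.001838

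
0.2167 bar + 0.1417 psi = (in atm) 0.2235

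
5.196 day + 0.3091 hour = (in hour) 125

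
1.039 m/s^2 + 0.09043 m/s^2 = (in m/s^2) 1.129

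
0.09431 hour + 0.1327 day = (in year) 0.0003743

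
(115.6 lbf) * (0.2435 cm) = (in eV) 7.815e+18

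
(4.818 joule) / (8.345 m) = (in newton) 0.5774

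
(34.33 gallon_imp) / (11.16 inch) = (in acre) 0.000136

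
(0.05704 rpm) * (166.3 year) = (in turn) 4.986e+06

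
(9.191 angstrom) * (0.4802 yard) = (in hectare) 4.036e-14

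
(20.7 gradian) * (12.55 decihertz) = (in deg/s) 23.38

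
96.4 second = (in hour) 0.02678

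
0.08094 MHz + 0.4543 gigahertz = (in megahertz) 454.4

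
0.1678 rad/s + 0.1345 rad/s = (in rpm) 2.887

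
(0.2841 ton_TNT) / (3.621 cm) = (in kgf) 3.347e+09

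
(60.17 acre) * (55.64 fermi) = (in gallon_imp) 2.98e-06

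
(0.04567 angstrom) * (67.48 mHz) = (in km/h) 1.109e-12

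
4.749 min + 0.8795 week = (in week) 0.88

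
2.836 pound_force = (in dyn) 1.262e+06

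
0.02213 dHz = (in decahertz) 0.0002213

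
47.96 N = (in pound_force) 10.78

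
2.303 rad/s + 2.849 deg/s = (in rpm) 22.47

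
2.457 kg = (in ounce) 86.67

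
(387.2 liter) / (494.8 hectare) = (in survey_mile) 4.862e-11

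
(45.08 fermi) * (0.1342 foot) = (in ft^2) 1.985e-14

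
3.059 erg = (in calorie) 7.311e-08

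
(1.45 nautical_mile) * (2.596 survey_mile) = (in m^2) 1.122e+07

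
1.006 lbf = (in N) 4.475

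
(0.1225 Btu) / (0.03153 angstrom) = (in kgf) 4.18e+12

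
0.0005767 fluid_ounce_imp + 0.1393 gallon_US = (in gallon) 0.1393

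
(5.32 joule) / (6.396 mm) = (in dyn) 8.318e+07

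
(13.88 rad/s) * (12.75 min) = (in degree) 6.084e+05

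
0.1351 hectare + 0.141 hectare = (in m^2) 2761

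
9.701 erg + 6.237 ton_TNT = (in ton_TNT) 6.237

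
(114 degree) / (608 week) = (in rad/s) 5.411e-09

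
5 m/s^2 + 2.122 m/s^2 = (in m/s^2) 7.122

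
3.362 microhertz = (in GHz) 3.362e-15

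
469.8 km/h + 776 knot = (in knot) 1030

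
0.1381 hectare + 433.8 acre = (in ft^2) 1.891e+07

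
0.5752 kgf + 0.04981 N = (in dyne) 5.691e+05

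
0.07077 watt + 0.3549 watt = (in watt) 0.4257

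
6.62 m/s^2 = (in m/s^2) 6.62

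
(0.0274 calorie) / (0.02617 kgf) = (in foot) 1.466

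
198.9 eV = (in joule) 3.187e-17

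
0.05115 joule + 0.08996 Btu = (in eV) 5.927e+20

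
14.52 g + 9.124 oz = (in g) 273.2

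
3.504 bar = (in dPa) 3.504e+06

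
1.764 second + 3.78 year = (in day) 1380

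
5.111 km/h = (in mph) 3.176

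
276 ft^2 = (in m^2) 25.64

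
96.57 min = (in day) 0.06706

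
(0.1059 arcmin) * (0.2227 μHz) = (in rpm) 6.551e-11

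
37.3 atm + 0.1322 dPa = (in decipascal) 3.779e+07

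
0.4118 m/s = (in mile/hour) 0.9212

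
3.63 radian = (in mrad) 3630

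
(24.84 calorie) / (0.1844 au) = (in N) 3.768e-09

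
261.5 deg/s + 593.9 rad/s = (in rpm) 5715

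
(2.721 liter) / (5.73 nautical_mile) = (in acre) 6.336e-11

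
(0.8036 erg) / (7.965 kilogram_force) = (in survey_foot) 3.375e-09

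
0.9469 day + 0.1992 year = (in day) 73.65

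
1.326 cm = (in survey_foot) 0.0435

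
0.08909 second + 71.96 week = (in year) 1.38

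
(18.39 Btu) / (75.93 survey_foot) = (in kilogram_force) 85.49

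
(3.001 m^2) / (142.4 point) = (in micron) 5.974e+07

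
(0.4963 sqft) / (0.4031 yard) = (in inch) 4.925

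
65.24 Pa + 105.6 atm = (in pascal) 1.07e+07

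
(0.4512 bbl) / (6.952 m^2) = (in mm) 10.32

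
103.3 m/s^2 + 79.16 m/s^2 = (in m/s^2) 182.5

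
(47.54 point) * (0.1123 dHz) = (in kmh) 0.000678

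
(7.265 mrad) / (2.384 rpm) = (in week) 4.812e-08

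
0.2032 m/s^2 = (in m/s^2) 0.2032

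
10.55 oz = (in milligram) 2.991e+05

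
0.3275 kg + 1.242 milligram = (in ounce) 11.55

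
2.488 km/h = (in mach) 0.00203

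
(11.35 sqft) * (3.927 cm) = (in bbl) 0.2604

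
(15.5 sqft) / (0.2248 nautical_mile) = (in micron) 3459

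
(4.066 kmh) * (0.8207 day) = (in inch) 3.153e+06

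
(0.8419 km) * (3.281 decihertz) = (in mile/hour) 617.9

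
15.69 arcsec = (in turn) 1.211e-05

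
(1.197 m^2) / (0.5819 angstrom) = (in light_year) 2.174e-06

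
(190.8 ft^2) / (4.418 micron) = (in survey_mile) 2493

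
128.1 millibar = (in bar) 0.1281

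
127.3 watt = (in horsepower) 0.1707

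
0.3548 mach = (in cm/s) 1.208e+04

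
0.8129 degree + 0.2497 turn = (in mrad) 1583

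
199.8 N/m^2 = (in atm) 0.001972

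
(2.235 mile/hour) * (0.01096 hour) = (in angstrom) 3.942e+11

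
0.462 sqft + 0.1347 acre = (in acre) 0.1347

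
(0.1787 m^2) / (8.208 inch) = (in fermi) 8.571e+14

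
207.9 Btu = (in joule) 2.193e+05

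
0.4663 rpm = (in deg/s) 2.798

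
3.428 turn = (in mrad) 2.154e+04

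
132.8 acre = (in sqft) 5.785e+06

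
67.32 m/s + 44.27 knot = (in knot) 175.1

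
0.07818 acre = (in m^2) 316.4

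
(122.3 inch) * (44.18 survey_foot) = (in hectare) 0.004183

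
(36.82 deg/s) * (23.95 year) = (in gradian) 3.09e+10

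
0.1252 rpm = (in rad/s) 0.01311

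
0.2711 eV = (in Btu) 4.117e-23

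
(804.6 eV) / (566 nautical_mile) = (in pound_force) 2.765e-23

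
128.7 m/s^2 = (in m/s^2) 128.7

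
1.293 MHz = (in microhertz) 1.293e+12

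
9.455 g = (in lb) 0.02084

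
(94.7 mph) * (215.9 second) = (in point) 2.591e+07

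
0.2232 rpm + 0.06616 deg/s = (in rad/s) 0.02453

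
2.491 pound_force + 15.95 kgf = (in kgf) 17.08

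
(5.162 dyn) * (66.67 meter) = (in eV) 2.148e+16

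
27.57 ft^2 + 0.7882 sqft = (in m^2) 2.635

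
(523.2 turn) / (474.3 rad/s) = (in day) 8.022e-05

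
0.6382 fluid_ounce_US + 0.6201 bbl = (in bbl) 0.6202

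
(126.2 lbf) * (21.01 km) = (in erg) 1.179e+14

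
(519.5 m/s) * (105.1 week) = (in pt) 9.36e+13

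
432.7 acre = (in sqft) 1.885e+07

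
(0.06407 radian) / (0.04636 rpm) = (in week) 2.182e-05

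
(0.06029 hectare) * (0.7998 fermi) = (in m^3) 4.822e-13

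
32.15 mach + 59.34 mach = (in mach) 91.49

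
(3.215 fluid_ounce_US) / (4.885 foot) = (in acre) 1.578e-08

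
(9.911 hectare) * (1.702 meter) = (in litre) 1.687e+08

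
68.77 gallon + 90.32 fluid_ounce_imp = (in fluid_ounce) 8889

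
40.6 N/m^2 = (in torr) 0.3045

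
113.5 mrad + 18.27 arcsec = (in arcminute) 390.5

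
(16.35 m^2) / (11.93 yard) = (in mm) 1499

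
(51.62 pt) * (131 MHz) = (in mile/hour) 5.336e+06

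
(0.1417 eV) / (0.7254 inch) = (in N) 1.232e-18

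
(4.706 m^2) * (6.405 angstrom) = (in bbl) 1.896e-08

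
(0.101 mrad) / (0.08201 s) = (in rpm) 0.01176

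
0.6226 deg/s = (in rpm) 0.1038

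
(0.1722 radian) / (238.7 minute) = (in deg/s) 0.0006889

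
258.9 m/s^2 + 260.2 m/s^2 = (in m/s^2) 519.1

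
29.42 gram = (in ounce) 1.038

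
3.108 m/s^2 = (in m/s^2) 3.108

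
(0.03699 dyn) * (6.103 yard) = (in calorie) 4.934e-07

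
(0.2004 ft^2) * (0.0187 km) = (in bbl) 2.19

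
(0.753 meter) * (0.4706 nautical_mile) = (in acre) 0.1622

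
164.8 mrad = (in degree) 9.442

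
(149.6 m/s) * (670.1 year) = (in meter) 3.161e+12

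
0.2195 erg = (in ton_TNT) 5.246e-18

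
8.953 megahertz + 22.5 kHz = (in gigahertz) 0.008976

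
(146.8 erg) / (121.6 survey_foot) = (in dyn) 0.03961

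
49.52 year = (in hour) 4.338e+05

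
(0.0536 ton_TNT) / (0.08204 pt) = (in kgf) 7.901e+11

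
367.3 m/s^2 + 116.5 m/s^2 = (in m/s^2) 483.8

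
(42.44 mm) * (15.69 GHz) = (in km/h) 2.397e+09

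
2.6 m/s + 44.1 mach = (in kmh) 5.407e+04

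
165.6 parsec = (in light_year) 540.1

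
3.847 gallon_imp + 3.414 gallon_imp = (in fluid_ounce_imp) 1162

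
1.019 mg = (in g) 0.001019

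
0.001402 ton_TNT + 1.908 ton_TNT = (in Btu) 7.572e+06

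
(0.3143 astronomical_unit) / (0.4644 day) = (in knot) 2.278e+06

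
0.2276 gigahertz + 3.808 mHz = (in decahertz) 2.276e+07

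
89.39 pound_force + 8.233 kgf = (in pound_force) 107.5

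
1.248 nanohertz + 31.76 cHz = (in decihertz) 3.176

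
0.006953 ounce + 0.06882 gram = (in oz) 0.009381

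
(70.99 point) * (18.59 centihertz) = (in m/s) 0.004656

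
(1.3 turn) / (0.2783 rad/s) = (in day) 0.0003397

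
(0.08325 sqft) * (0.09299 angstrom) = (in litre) 7.192e-11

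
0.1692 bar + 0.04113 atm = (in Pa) 2.109e+04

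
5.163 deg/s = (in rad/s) 0.09011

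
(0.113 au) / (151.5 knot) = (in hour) 6.025e+04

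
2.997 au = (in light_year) 4.739e-05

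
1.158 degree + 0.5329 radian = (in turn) 0.08803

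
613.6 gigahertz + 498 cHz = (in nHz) 6.136e+20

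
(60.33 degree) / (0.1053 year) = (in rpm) 3.028e-06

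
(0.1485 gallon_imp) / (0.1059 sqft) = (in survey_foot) 0.2251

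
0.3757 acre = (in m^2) 1520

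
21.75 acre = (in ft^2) 9.474e+05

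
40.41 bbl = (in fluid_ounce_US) 2.172e+05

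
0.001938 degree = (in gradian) 0.002153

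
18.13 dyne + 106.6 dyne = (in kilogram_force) 0.0001272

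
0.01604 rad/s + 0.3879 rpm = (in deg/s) 3.246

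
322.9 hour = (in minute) 1.937e+04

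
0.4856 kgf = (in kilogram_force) 0.4856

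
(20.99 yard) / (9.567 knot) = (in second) 3.9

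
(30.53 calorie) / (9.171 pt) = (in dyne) 3.948e+09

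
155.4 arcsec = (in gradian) 0.04796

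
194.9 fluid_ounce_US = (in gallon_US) 1.523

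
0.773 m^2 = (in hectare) 7.73e-05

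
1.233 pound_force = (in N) 5.485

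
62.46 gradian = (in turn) 0.1562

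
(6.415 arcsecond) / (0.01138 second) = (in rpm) 0.0261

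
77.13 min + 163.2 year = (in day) 5.957e+04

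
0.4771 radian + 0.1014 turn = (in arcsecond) 2.298e+05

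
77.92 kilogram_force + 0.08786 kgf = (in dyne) 7.65e+07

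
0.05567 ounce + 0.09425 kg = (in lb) 0.2113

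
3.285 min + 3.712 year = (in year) 3.712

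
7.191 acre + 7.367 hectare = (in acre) 25.4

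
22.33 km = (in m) 2.233e+04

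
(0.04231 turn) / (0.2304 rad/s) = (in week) 1.908e-06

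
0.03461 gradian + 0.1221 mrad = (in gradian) 0.04238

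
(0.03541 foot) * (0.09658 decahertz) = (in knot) 0.02026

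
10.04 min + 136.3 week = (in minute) 1.374e+06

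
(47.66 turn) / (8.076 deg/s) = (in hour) 0.5901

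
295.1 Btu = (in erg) 3.113e+12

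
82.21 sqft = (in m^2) 7.638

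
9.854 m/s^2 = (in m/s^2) 9.854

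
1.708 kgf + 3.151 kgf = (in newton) 47.65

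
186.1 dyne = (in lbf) 0.0004184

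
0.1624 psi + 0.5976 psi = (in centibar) 5.24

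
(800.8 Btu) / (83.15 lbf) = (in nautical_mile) 1.233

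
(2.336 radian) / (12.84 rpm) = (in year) 5.509e-08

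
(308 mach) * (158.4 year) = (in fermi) 5.239e+29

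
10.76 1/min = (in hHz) 0.001793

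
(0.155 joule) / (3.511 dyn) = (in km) 4.415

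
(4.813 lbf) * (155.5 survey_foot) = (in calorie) 242.5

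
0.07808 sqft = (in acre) 1.792e-06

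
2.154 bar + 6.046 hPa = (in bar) 2.16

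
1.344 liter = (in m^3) 0.001344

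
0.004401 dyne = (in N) 4.401e-08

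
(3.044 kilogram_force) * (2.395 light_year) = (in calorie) 1.617e+17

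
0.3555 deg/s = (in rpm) 0.05925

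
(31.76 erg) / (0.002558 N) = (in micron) 1242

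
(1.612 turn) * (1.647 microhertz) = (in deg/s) 0.0009558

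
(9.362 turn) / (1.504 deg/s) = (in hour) 0.6225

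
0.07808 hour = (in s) 281.1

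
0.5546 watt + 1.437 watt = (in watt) 1.992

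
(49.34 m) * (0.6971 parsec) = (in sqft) 1.142e+19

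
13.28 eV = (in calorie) 5.085e-19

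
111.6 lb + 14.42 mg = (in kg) 50.62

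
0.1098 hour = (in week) 0.0006536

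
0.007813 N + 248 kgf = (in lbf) 546.7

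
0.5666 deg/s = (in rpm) 0.09443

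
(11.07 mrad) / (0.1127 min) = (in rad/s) 0.001637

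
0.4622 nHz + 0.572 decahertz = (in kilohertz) 0.00572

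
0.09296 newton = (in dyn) 9296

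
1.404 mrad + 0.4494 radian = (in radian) 0.4508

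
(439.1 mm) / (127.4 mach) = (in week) 1.674e-11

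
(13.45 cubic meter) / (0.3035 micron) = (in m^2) 4.432e+07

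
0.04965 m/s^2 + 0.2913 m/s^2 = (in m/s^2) 0.3409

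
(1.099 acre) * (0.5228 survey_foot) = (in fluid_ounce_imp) 2.494e+07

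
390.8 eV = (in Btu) 5.935e-20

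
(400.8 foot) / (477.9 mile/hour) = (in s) 0.5718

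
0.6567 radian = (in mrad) 656.7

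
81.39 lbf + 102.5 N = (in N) 464.5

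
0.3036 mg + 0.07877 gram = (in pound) 0.0001743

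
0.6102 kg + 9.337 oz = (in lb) 1.929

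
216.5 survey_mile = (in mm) 3.484e+08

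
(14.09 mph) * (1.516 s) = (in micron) 9.549e+06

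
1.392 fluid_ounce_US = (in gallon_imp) 0.009055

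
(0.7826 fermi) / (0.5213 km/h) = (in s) 5.404e-15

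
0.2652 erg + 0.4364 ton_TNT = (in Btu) 1.731e+06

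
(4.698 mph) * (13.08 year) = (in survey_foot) 2.842e+09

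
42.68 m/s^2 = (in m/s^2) 42.68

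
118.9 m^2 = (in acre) 0.02938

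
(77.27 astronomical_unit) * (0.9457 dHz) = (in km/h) 3.935e+12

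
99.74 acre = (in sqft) 4.345e+06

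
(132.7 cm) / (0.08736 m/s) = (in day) 0.0001758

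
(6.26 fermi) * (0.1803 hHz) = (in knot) 2.194e-13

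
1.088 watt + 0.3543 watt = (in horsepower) 0.001934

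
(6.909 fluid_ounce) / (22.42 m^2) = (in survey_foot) 2.99e-05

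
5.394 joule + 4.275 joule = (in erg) 9.669e+07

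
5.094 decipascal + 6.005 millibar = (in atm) 0.005932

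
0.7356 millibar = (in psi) 0.01067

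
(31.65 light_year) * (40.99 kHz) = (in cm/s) 1.227e+24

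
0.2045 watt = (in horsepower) 0.0002742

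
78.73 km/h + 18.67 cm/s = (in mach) 0.06478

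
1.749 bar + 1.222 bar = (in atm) 2.932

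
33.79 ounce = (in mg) 9.579e+05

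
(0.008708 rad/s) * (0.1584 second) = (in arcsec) 284.5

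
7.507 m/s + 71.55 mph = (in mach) 0.116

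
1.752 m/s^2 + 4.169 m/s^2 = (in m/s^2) 5.921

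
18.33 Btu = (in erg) 1.934e+11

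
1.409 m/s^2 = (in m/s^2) 1.409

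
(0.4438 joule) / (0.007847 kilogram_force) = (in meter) 5.767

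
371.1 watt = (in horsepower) 0.4977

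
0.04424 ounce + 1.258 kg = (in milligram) 1.259e+06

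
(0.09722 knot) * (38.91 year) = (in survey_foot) 2.013e+08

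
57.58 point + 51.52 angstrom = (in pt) 57.58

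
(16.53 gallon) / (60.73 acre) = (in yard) 2.784e-07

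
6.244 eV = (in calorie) 2.391e-19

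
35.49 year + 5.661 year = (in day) 1.502e+04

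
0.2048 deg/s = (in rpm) 0.03413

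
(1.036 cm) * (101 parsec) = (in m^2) 3.229e+16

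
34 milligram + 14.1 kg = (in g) 1.41e+04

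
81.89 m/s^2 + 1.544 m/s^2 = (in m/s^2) 83.43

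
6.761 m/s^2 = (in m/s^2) 6.761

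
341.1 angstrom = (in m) 3.411e-08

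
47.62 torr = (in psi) 0.9208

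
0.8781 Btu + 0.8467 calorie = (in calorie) 222.3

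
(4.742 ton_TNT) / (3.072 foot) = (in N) 2.119e+10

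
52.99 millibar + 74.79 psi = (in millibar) 5210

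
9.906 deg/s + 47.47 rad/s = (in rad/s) 47.64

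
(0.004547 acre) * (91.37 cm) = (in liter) 1.681e+04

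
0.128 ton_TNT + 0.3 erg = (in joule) 5.356e+08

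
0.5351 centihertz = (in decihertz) 0.05351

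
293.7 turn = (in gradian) 1.175e+05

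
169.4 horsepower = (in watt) 1.263e+05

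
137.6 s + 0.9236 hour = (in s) 3463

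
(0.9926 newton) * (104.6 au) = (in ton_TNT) 3712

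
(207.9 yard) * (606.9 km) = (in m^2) 1.154e+08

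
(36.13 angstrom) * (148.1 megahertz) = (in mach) 0.001571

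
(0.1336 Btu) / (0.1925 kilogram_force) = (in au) 4.991e-10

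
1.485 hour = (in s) 5346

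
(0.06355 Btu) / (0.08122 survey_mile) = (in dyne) 5.13e+04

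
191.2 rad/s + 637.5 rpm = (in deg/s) 1.478e+04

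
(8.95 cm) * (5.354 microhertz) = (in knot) 9.315e-07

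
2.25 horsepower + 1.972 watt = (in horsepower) 2.253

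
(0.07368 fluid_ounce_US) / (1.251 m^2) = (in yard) 1.905e-06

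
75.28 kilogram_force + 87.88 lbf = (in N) 1129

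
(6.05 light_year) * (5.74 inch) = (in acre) 2.062e+12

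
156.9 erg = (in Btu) 1.487e-08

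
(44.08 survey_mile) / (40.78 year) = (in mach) 1.62e-07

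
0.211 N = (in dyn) 2.11e+04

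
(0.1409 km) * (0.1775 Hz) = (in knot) 48.62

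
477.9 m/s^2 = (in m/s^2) 477.9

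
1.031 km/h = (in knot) 0.5567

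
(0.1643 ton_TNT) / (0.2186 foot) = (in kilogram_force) 1.052e+09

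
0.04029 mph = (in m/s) 0.01801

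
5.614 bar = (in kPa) 561.4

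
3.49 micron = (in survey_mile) 2.169e-09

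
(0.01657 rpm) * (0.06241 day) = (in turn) 1.489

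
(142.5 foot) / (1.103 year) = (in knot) 2.427e-06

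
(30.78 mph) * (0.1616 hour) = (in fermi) 8.005e+18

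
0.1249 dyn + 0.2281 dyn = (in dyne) 0.353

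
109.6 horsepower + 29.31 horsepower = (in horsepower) 138.9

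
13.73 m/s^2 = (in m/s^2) 13.73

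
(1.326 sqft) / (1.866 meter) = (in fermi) 6.602e+13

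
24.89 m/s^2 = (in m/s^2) 24.89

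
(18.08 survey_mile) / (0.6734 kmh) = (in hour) 43.21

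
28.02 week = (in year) 0.5374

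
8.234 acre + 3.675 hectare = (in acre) 17.32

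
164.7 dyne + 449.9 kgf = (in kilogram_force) 449.9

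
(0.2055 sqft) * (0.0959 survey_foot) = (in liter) 0.5581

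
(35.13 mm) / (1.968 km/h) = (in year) 2.038e-09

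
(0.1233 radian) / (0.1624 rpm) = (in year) 2.299e-07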